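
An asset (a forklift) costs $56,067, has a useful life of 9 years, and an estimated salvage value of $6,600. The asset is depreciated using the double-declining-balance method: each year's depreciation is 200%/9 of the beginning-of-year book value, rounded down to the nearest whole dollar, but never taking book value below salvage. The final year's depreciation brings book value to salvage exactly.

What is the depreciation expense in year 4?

Depreciable base = $56,067 − $6,600 = $49,467.
Year 1: ⌊$56,067 × 200%/9⌋ = $12,459. Book value $43,608.
Year 2: ⌊$43,608 × 200%/9⌋ = $9,690. Book value $33,918.
Year 3: ⌊$33,918 × 200%/9⌋ = $7,537. Book value $26,381.
Year 4: ⌊$26,381 × 200%/9⌋ = $5,862. Book value $20,519.

$5,862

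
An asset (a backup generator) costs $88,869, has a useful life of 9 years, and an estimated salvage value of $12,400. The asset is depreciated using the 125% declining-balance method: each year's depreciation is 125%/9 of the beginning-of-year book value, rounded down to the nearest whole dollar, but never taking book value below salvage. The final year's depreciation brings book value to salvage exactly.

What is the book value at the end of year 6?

Depreciable base = $88,869 − $12,400 = $76,469.
Year 1: ⌊$88,869 × 125%/9⌋ = $12,342. Book value $76,527.
Year 2: ⌊$76,527 × 125%/9⌋ = $10,628. Book value $65,899.
Year 3: ⌊$65,899 × 125%/9⌋ = $9,152. Book value $56,747.
Year 4: ⌊$56,747 × 125%/9⌋ = $7,881. Book value $48,866.
Year 5: ⌊$48,866 × 125%/9⌋ = $6,786. Book value $42,080.
Year 6: ⌊$42,080 × 125%/9⌋ = $5,844. Book value $36,236.

$36,236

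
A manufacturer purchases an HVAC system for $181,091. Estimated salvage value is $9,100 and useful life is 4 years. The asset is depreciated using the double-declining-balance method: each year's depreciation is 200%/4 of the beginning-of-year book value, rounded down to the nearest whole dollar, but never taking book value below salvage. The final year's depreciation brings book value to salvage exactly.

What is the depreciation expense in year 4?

$13,537

Depreciable base = $181,091 − $9,100 = $171,991.
Year 1: ⌊$181,091 × 200%/4⌋ = $90,545. Book value $90,546.
Year 2: ⌊$90,546 × 200%/4⌋ = $45,273. Book value $45,273.
Year 3: ⌊$45,273 × 200%/4⌋ = $22,636. Book value $22,637.
Year 4 (final): $22,637 − $9,100 = $13,537. Book value $9,100.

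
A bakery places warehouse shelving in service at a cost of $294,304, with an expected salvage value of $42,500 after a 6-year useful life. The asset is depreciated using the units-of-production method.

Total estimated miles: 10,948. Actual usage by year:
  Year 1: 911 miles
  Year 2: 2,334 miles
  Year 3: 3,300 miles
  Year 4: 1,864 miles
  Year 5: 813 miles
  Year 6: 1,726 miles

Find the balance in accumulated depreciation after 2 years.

$74,635

Depreciable base = $294,304 − $42,500 = $251,804.
Rate = $251,804 / 10,948 miles = $23 per mile.
Year 1: 911 × $23 = $20,953. Book value $273,351.
Year 2: 2,334 × $23 = $53,682. Book value $219,669.
Accumulated through year 2 = $294,304 − $219,669 = $74,635.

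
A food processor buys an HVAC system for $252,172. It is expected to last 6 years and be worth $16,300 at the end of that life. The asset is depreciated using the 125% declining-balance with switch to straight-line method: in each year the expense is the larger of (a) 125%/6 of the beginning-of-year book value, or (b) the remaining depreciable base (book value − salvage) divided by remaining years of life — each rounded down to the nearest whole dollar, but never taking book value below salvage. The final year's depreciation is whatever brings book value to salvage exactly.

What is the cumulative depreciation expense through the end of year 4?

$164,998

Depreciable base = $252,172 − $16,300 = $235,872.
Year 1: DB = ⌊$252,172 × 125%/6⌋ = $52,535; SL = ⌊$235,872/6⌋ = $39,312 → take DB $52,535. Book value $199,637.
Year 2: DB = ⌊$199,637 × 125%/6⌋ = $41,591; SL = ⌊$183,337/5⌋ = $36,667 → take DB $41,591. Book value $158,046.
Year 3: DB = ⌊$158,046 × 125%/6⌋ = $32,926; SL = ⌊$141,746/4⌋ = $35,436 → take SL $35,436. Book value $122,610.
Year 4: DB = ⌊$122,610 × 125%/6⌋ = $25,543; SL = ⌊$106,310/3⌋ = $35,436 → take SL $35,436. Book value $87,174.
Accumulated through year 4 = $252,172 − $87,174 = $164,998.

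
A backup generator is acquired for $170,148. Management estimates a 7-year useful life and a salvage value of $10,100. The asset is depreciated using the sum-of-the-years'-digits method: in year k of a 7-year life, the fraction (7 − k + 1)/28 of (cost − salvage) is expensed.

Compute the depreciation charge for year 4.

$22,864

Depreciable base = $170,148 − $10,100 = $160,048.
Sum of the years' digits = 7+6+5+4+3+2+1 = 28.
Year 1: $160,048 × 7/28 = $40,012. Book value $130,136.
Year 2: $160,048 × 6/28 = $34,296. Book value $95,840.
Year 3: $160,048 × 5/28 = $28,580. Book value $67,260.
Year 4: $160,048 × 4/28 = $22,864. Book value $44,396.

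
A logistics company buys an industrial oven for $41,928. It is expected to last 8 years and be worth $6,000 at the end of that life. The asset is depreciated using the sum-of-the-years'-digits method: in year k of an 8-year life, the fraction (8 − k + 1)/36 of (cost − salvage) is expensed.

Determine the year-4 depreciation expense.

$4,990

Depreciable base = $41,928 − $6,000 = $35,928.
Sum of the years' digits = 8+7+6+5+4+3+2+1 = 36.
Year 1: $35,928 × 8/36 = $7,984. Book value $33,944.
Year 2: $35,928 × 7/36 = $6,986. Book value $26,958.
Year 3: $35,928 × 6/36 = $5,988. Book value $20,970.
Year 4: $35,928 × 5/36 = $4,990. Book value $15,980.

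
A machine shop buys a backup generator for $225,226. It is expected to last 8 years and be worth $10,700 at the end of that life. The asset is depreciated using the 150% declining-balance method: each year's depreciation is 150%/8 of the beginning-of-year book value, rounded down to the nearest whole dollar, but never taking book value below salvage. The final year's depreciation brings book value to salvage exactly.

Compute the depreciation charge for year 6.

$14,953

Depreciable base = $225,226 − $10,700 = $214,526.
Year 1: ⌊$225,226 × 150%/8⌋ = $42,229. Book value $182,997.
Year 2: ⌊$182,997 × 150%/8⌋ = $34,311. Book value $148,686.
Year 3: ⌊$148,686 × 150%/8⌋ = $27,878. Book value $120,808.
Year 4: ⌊$120,808 × 150%/8⌋ = $22,651. Book value $98,157.
Year 5: ⌊$98,157 × 150%/8⌋ = $18,404. Book value $79,753.
Year 6: ⌊$79,753 × 150%/8⌋ = $14,953. Book value $64,800.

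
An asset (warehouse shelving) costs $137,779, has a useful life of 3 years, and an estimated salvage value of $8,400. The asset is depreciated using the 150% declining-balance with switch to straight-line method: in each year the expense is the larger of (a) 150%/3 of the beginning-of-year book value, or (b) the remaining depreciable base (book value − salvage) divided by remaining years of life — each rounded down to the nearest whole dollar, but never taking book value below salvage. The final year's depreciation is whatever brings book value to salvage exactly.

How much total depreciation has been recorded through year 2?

Depreciable base = $137,779 − $8,400 = $129,379.
Year 1: DB = ⌊$137,779 × 150%/3⌋ = $68,889; SL = ⌊$129,379/3⌋ = $43,126 → take DB $68,889. Book value $68,890.
Year 2: DB = ⌊$68,890 × 150%/3⌋ = $34,445; SL = ⌊$60,490/2⌋ = $30,245 → take DB $34,445. Book value $34,445.
Accumulated through year 2 = $137,779 − $34,445 = $103,334.

$103,334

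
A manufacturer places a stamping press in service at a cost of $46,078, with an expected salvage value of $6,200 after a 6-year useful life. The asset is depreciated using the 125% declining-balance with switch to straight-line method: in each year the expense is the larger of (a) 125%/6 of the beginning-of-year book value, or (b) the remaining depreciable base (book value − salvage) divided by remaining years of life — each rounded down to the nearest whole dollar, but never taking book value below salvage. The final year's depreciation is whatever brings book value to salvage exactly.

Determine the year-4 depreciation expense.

Depreciable base = $46,078 − $6,200 = $39,878.
Year 1: DB = ⌊$46,078 × 125%/6⌋ = $9,599; SL = ⌊$39,878/6⌋ = $6,646 → take DB $9,599. Book value $36,479.
Year 2: DB = ⌊$36,479 × 125%/6⌋ = $7,599; SL = ⌊$30,279/5⌋ = $6,055 → take DB $7,599. Book value $28,880.
Year 3: DB = ⌊$28,880 × 125%/6⌋ = $6,016; SL = ⌊$22,680/4⌋ = $5,670 → take DB $6,016. Book value $22,864.
Year 4: DB = ⌊$22,864 × 125%/6⌋ = $4,763; SL = ⌊$16,664/3⌋ = $5,554 → take SL $5,554. Book value $17,310.

$5,554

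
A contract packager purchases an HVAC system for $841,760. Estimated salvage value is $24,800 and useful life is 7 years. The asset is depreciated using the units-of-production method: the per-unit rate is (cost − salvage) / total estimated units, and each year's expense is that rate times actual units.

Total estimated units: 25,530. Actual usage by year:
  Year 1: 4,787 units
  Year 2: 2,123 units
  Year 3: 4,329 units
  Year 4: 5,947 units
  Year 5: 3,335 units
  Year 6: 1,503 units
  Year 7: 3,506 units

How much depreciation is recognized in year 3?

Depreciable base = $841,760 − $24,800 = $816,960.
Rate = $816,960 / 25,530 units = $32 per unit.
Year 1: 4,787 × $32 = $153,184. Book value $688,576.
Year 2: 2,123 × $32 = $67,936. Book value $620,640.
Year 3: 4,329 × $32 = $138,528. Book value $482,112.

$138,528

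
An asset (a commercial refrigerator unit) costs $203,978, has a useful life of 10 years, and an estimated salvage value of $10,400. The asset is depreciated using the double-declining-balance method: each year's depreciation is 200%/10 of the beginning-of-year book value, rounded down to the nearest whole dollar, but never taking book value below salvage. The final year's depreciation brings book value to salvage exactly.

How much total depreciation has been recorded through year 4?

Depreciable base = $203,978 − $10,400 = $193,578.
Year 1: ⌊$203,978 × 200%/10⌋ = $40,795. Book value $163,183.
Year 2: ⌊$163,183 × 200%/10⌋ = $32,636. Book value $130,547.
Year 3: ⌊$130,547 × 200%/10⌋ = $26,109. Book value $104,438.
Year 4: ⌊$104,438 × 200%/10⌋ = $20,887. Book value $83,551.
Accumulated through year 4 = $203,978 − $83,551 = $120,427.

$120,427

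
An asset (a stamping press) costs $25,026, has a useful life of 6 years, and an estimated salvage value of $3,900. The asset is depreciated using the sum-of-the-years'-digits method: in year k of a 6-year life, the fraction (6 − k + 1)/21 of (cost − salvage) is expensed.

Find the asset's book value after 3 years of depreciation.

Depreciable base = $25,026 − $3,900 = $21,126.
Sum of the years' digits = 6+5+4+3+2+1 = 21.
Year 1: $21,126 × 6/21 = $6,036. Book value $18,990.
Year 2: $21,126 × 5/21 = $5,030. Book value $13,960.
Year 3: $21,126 × 4/21 = $4,024. Book value $9,936.

$9,936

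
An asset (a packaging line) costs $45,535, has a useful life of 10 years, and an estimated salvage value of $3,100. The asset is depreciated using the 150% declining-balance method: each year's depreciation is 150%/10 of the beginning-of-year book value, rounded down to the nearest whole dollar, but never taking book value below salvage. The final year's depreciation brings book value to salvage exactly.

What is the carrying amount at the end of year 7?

$14,600

Depreciable base = $45,535 − $3,100 = $42,435.
Year 1: ⌊$45,535 × 150%/10⌋ = $6,830. Book value $38,705.
Year 2: ⌊$38,705 × 150%/10⌋ = $5,805. Book value $32,900.
Year 3: ⌊$32,900 × 150%/10⌋ = $4,935. Book value $27,965.
Year 4: ⌊$27,965 × 150%/10⌋ = $4,194. Book value $23,771.
Year 5: ⌊$23,771 × 150%/10⌋ = $3,565. Book value $20,206.
Year 6: ⌊$20,206 × 150%/10⌋ = $3,030. Book value $17,176.
Year 7: ⌊$17,176 × 150%/10⌋ = $2,576. Book value $14,600.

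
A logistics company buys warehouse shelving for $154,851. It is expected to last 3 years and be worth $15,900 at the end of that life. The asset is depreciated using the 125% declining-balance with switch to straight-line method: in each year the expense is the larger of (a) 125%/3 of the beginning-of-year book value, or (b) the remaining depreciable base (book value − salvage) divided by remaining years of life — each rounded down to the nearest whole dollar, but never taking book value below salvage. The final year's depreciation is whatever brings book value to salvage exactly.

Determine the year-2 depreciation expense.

$37,637

Depreciable base = $154,851 − $15,900 = $138,951.
Year 1: DB = ⌊$154,851 × 125%/3⌋ = $64,521; SL = ⌊$138,951/3⌋ = $46,317 → take DB $64,521. Book value $90,330.
Year 2: DB = ⌊$90,330 × 125%/3⌋ = $37,637; SL = ⌊$74,430/2⌋ = $37,215 → take DB $37,637. Book value $52,693.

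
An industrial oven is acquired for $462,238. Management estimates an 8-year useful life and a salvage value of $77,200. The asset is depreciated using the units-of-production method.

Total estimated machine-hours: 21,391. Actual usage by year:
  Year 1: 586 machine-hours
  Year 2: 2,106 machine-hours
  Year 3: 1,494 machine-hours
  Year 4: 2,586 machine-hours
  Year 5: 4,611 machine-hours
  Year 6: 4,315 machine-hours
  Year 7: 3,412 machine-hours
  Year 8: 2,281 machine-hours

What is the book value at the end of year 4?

Depreciable base = $462,238 − $77,200 = $385,038.
Rate = $385,038 / 21,391 machine-hours = $18 per machine-hour.
Year 1: 586 × $18 = $10,548. Book value $451,690.
Year 2: 2,106 × $18 = $37,908. Book value $413,782.
Year 3: 1,494 × $18 = $26,892. Book value $386,890.
Year 4: 2,586 × $18 = $46,548. Book value $340,342.

$340,342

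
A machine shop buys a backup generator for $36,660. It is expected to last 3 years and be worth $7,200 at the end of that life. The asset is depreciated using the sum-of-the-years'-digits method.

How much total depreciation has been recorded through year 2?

$24,550

Depreciable base = $36,660 − $7,200 = $29,460.
Sum of the years' digits = 3+2+1 = 6.
Year 1: $29,460 × 3/6 = $14,730. Book value $21,930.
Year 2: $29,460 × 2/6 = $9,820. Book value $12,110.
Accumulated through year 2 = $36,660 − $12,110 = $24,550.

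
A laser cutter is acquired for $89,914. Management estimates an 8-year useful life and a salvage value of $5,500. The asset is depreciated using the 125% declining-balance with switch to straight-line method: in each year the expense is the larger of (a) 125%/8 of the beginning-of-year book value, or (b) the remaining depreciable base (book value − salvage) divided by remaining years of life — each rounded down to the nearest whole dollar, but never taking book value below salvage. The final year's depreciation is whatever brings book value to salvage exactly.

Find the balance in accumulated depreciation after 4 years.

$45,605

Depreciable base = $89,914 − $5,500 = $84,414.
Year 1: DB = ⌊$89,914 × 125%/8⌋ = $14,049; SL = ⌊$84,414/8⌋ = $10,551 → take DB $14,049. Book value $75,865.
Year 2: DB = ⌊$75,865 × 125%/8⌋ = $11,853; SL = ⌊$70,365/7⌋ = $10,052 → take DB $11,853. Book value $64,012.
Year 3: DB = ⌊$64,012 × 125%/8⌋ = $10,001; SL = ⌊$58,512/6⌋ = $9,752 → take DB $10,001. Book value $54,011.
Year 4: DB = ⌊$54,011 × 125%/8⌋ = $8,439; SL = ⌊$48,511/5⌋ = $9,702 → take SL $9,702. Book value $44,309.
Accumulated through year 4 = $89,914 − $44,309 = $45,605.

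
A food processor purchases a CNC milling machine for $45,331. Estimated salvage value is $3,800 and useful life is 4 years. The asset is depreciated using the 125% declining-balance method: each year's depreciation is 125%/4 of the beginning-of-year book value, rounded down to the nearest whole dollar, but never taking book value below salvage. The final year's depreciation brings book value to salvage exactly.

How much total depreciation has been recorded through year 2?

Depreciable base = $45,331 − $3,800 = $41,531.
Year 1: ⌊$45,331 × 125%/4⌋ = $14,165. Book value $31,166.
Year 2: ⌊$31,166 × 125%/4⌋ = $9,739. Book value $21,427.
Accumulated through year 2 = $45,331 − $21,427 = $23,904.

$23,904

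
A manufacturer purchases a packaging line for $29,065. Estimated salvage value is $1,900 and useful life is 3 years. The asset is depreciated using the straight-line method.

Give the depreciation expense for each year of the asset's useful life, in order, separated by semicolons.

$9,055; $9,055; $9,055

Depreciable base = $29,065 − $1,900 = $27,165.
Annual expense = $27,165 / 3 = $9,055.
End of year 1: book value $20,010.
End of year 2: book value $10,955.
End of year 3: book value $1,900.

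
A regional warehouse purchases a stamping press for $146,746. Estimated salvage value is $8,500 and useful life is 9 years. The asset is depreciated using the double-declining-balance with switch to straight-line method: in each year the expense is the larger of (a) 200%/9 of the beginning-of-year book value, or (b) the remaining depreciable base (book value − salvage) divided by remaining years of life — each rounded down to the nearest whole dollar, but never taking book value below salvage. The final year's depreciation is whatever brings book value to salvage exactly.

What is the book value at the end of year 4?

$53,703

Depreciable base = $146,746 − $8,500 = $138,246.
Year 1: DB = ⌊$146,746 × 200%/9⌋ = $32,610; SL = ⌊$138,246/9⌋ = $15,360 → take DB $32,610. Book value $114,136.
Year 2: DB = ⌊$114,136 × 200%/9⌋ = $25,363; SL = ⌊$105,636/8⌋ = $13,204 → take DB $25,363. Book value $88,773.
Year 3: DB = ⌊$88,773 × 200%/9⌋ = $19,727; SL = ⌊$80,273/7⌋ = $11,467 → take DB $19,727. Book value $69,046.
Year 4: DB = ⌊$69,046 × 200%/9⌋ = $15,343; SL = ⌊$60,546/6⌋ = $10,091 → take DB $15,343. Book value $53,703.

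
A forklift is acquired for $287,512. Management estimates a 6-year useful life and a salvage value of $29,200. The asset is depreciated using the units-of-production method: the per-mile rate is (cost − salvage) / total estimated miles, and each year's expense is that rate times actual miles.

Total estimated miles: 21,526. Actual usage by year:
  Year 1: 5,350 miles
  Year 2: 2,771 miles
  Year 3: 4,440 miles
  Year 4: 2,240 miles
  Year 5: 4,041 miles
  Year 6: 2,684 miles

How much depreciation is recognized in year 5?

Depreciable base = $287,512 − $29,200 = $258,312.
Rate = $258,312 / 21,526 miles = $12 per mile.
Year 1: 5,350 × $12 = $64,200. Book value $223,312.
Year 2: 2,771 × $12 = $33,252. Book value $190,060.
Year 3: 4,440 × $12 = $53,280. Book value $136,780.
Year 4: 2,240 × $12 = $26,880. Book value $109,900.
Year 5: 4,041 × $12 = $48,492. Book value $61,408.

$48,492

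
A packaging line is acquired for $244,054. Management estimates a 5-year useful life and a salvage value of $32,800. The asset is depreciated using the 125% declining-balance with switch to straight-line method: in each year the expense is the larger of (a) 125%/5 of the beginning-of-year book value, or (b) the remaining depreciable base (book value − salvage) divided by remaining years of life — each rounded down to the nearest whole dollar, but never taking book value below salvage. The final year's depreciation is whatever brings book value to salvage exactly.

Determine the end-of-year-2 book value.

Depreciable base = $244,054 − $32,800 = $211,254.
Year 1: DB = ⌊$244,054 × 125%/5⌋ = $61,013; SL = ⌊$211,254/5⌋ = $42,250 → take DB $61,013. Book value $183,041.
Year 2: DB = ⌊$183,041 × 125%/5⌋ = $45,760; SL = ⌊$150,241/4⌋ = $37,560 → take DB $45,760. Book value $137,281.

$137,281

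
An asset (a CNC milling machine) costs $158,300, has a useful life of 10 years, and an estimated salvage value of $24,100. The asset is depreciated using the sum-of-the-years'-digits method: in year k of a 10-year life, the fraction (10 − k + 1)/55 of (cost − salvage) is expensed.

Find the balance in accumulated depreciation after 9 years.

Depreciable base = $158,300 − $24,100 = $134,200.
Sum of the years' digits = 10+9+8+7+6+5+4+3+2+1 = 55.
Year 1: $134,200 × 10/55 = $24,400. Book value $133,900.
Year 2: $134,200 × 9/55 = $21,960. Book value $111,940.
Year 3: $134,200 × 8/55 = $19,520. Book value $92,420.
Year 4: $134,200 × 7/55 = $17,080. Book value $75,340.
Year 5: $134,200 × 6/55 = $14,640. Book value $60,700.
Year 6: $134,200 × 5/55 = $12,200. Book value $48,500.
Year 7: $134,200 × 4/55 = $9,760. Book value $38,740.
Year 8: $134,200 × 3/55 = $7,320. Book value $31,420.
Year 9: $134,200 × 2/55 = $4,880. Book value $26,540.
Accumulated through year 9 = $158,300 − $26,540 = $131,760.

$131,760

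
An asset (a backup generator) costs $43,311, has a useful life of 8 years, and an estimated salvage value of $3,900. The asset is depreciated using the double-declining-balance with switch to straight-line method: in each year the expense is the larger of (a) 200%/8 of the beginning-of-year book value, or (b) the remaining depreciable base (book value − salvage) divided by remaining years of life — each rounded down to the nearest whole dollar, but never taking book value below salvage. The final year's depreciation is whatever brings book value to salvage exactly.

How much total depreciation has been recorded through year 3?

Depreciable base = $43,311 − $3,900 = $39,411.
Year 1: DB = ⌊$43,311 × 200%/8⌋ = $10,827; SL = ⌊$39,411/8⌋ = $4,926 → take DB $10,827. Book value $32,484.
Year 2: DB = ⌊$32,484 × 200%/8⌋ = $8,121; SL = ⌊$28,584/7⌋ = $4,083 → take DB $8,121. Book value $24,363.
Year 3: DB = ⌊$24,363 × 200%/8⌋ = $6,090; SL = ⌊$20,463/6⌋ = $3,410 → take DB $6,090. Book value $18,273.
Accumulated through year 3 = $43,311 − $18,273 = $25,038.

$25,038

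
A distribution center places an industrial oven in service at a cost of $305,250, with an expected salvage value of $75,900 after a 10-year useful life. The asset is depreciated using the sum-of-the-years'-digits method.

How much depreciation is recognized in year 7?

$16,680

Depreciable base = $305,250 − $75,900 = $229,350.
Sum of the years' digits = 10+9+8+7+6+5+4+3+2+1 = 55.
Year 1: $229,350 × 10/55 = $41,700. Book value $263,550.
Year 2: $229,350 × 9/55 = $37,530. Book value $226,020.
Year 3: $229,350 × 8/55 = $33,360. Book value $192,660.
Year 4: $229,350 × 7/55 = $29,190. Book value $163,470.
Year 5: $229,350 × 6/55 = $25,020. Book value $138,450.
Year 6: $229,350 × 5/55 = $20,850. Book value $117,600.
Year 7: $229,350 × 4/55 = $16,680. Book value $100,920.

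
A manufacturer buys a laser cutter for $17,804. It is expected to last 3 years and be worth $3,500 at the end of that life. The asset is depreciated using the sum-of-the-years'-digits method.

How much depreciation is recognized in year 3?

Depreciable base = $17,804 − $3,500 = $14,304.
Sum of the years' digits = 3+2+1 = 6.
Year 1: $14,304 × 3/6 = $7,152. Book value $10,652.
Year 2: $14,304 × 2/6 = $4,768. Book value $5,884.
Year 3: $14,304 × 1/6 = $2,384. Book value $3,500.

$2,384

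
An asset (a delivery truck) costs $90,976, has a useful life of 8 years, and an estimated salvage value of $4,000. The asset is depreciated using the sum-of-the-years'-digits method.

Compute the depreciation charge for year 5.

$9,664

Depreciable base = $90,976 − $4,000 = $86,976.
Sum of the years' digits = 8+7+6+5+4+3+2+1 = 36.
Year 1: $86,976 × 8/36 = $19,328. Book value $71,648.
Year 2: $86,976 × 7/36 = $16,912. Book value $54,736.
Year 3: $86,976 × 6/36 = $14,496. Book value $40,240.
Year 4: $86,976 × 5/36 = $12,080. Book value $28,160.
Year 5: $86,976 × 4/36 = $9,664. Book value $18,496.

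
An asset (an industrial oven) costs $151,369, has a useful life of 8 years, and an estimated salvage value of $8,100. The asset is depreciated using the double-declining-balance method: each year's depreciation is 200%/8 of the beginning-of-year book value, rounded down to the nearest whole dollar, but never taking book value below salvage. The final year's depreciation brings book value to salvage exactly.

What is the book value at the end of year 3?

$63,860

Depreciable base = $151,369 − $8,100 = $143,269.
Year 1: ⌊$151,369 × 200%/8⌋ = $37,842. Book value $113,527.
Year 2: ⌊$113,527 × 200%/8⌋ = $28,381. Book value $85,146.
Year 3: ⌊$85,146 × 200%/8⌋ = $21,286. Book value $63,860.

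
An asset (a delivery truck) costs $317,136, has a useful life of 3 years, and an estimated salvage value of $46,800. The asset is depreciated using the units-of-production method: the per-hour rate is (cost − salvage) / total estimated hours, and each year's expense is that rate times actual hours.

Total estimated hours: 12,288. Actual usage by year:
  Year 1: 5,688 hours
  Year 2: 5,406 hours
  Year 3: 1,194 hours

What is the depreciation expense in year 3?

$26,268

Depreciable base = $317,136 − $46,800 = $270,336.
Rate = $270,336 / 12,288 hours = $22 per hour.
Year 1: 5,688 × $22 = $125,136. Book value $192,000.
Year 2: 5,406 × $22 = $118,932. Book value $73,068.
Year 3: 1,194 × $22 = $26,268. Book value $46,800.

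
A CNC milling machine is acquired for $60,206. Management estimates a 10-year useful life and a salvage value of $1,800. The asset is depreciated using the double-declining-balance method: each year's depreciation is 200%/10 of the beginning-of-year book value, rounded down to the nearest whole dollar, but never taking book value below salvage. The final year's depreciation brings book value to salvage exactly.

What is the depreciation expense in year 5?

Depreciable base = $60,206 − $1,800 = $58,406.
Year 1: ⌊$60,206 × 200%/10⌋ = $12,041. Book value $48,165.
Year 2: ⌊$48,165 × 200%/10⌋ = $9,633. Book value $38,532.
Year 3: ⌊$38,532 × 200%/10⌋ = $7,706. Book value $30,826.
Year 4: ⌊$30,826 × 200%/10⌋ = $6,165. Book value $24,661.
Year 5: ⌊$24,661 × 200%/10⌋ = $4,932. Book value $19,729.

$4,932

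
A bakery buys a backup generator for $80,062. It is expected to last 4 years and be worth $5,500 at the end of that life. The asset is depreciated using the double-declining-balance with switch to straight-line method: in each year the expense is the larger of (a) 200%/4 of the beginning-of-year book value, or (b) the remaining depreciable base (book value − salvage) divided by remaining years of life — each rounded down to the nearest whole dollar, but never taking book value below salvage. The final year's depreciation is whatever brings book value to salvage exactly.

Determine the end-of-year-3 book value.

$10,008

Depreciable base = $80,062 − $5,500 = $74,562.
Year 1: DB = ⌊$80,062 × 200%/4⌋ = $40,031; SL = ⌊$74,562/4⌋ = $18,640 → take DB $40,031. Book value $40,031.
Year 2: DB = ⌊$40,031 × 200%/4⌋ = $20,015; SL = ⌊$34,531/3⌋ = $11,510 → take DB $20,015. Book value $20,016.
Year 3: DB = ⌊$20,016 × 200%/4⌋ = $10,008; SL = ⌊$14,516/2⌋ = $7,258 → take DB $10,008. Book value $10,008.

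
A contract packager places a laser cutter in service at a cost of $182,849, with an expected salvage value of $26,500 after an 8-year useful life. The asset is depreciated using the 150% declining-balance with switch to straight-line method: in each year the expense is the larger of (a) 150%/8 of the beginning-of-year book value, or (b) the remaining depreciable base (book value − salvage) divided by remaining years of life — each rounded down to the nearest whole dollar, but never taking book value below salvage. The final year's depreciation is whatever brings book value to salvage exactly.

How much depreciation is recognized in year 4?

$18,389

Depreciable base = $182,849 − $26,500 = $156,349.
Year 1: DB = ⌊$182,849 × 150%/8⌋ = $34,284; SL = ⌊$156,349/8⌋ = $19,543 → take DB $34,284. Book value $148,565.
Year 2: DB = ⌊$148,565 × 150%/8⌋ = $27,855; SL = ⌊$122,065/7⌋ = $17,437 → take DB $27,855. Book value $120,710.
Year 3: DB = ⌊$120,710 × 150%/8⌋ = $22,633; SL = ⌊$94,210/6⌋ = $15,701 → take DB $22,633. Book value $98,077.
Year 4: DB = ⌊$98,077 × 150%/8⌋ = $18,389; SL = ⌊$71,577/5⌋ = $14,315 → take DB $18,389. Book value $79,688.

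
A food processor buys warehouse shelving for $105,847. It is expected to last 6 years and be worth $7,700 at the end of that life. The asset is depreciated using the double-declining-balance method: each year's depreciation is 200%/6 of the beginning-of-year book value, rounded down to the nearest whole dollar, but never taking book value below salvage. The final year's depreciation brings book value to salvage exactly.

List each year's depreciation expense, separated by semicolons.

$35,282; $23,521; $15,681; $10,454; $6,969; $6,240

Depreciable base = $105,847 − $7,700 = $98,147.
Year 1: ⌊$105,847 × 200%/6⌋ = $35,282. Book value $70,565.
Year 2: ⌊$70,565 × 200%/6⌋ = $23,521. Book value $47,044.
Year 3: ⌊$47,044 × 200%/6⌋ = $15,681. Book value $31,363.
Year 4: ⌊$31,363 × 200%/6⌋ = $10,454. Book value $20,909.
Year 5: ⌊$20,909 × 200%/6⌋ = $6,969. Book value $13,940.
Year 6 (final): $13,940 − $7,700 = $6,240. Book value $7,700.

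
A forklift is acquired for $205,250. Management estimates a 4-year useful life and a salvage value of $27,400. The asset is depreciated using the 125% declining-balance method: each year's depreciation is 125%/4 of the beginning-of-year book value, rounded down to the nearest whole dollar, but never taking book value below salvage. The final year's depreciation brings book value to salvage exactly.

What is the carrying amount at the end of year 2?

Depreciable base = $205,250 − $27,400 = $177,850.
Year 1: ⌊$205,250 × 125%/4⌋ = $64,140. Book value $141,110.
Year 2: ⌊$141,110 × 125%/4⌋ = $44,096. Book value $97,014.

$97,014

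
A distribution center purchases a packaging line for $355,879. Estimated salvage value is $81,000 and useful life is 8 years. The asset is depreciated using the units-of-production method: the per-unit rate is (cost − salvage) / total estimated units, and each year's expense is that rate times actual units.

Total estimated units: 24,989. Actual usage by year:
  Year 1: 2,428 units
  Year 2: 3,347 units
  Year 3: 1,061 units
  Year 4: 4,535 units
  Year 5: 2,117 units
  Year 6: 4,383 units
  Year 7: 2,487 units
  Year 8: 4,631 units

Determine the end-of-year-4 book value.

Depreciable base = $355,879 − $81,000 = $274,879.
Rate = $274,879 / 24,989 units = $11 per unit.
Year 1: 2,428 × $11 = $26,708. Book value $329,171.
Year 2: 3,347 × $11 = $36,817. Book value $292,354.
Year 3: 1,061 × $11 = $11,671. Book value $280,683.
Year 4: 4,535 × $11 = $49,885. Book value $230,798.

$230,798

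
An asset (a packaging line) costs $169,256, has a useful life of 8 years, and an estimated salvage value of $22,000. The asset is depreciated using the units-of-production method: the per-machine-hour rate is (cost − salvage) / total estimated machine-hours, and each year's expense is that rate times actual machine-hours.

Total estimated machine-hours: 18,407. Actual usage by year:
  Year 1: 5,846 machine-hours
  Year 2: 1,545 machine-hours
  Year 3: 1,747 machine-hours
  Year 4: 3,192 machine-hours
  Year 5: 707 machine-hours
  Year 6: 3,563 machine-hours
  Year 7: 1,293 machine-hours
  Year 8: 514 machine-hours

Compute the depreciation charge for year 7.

$10,344

Depreciable base = $169,256 − $22,000 = $147,256.
Rate = $147,256 / 18,407 machine-hours = $8 per machine-hour.
Year 1: 5,846 × $8 = $46,768. Book value $122,488.
Year 2: 1,545 × $8 = $12,360. Book value $110,128.
Year 3: 1,747 × $8 = $13,976. Book value $96,152.
Year 4: 3,192 × $8 = $25,536. Book value $70,616.
Year 5: 707 × $8 = $5,656. Book value $64,960.
Year 6: 3,563 × $8 = $28,504. Book value $36,456.
Year 7: 1,293 × $8 = $10,344. Book value $26,112.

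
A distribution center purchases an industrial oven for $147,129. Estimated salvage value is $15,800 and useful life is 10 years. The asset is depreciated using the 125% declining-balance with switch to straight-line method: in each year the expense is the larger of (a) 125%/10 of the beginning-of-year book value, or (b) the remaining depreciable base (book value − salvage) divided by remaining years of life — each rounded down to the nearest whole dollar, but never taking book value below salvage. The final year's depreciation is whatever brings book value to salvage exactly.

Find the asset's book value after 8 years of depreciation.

Depreciable base = $147,129 − $15,800 = $131,329.
Year 1: DB = ⌊$147,129 × 125%/10⌋ = $18,391; SL = ⌊$131,329/10⌋ = $13,132 → take DB $18,391. Book value $128,738.
Year 2: DB = ⌊$128,738 × 125%/10⌋ = $16,092; SL = ⌊$112,938/9⌋ = $12,548 → take DB $16,092. Book value $112,646.
Year 3: DB = ⌊$112,646 × 125%/10⌋ = $14,080; SL = ⌊$96,846/8⌋ = $12,105 → take DB $14,080. Book value $98,566.
Year 4: DB = ⌊$98,566 × 125%/10⌋ = $12,320; SL = ⌊$82,766/7⌋ = $11,823 → take DB $12,320. Book value $86,246.
Year 5: DB = ⌊$86,246 × 125%/10⌋ = $10,780; SL = ⌊$70,446/6⌋ = $11,741 → take SL $11,741. Book value $74,505.
Year 6: DB = ⌊$74,505 × 125%/10⌋ = $9,313; SL = ⌊$58,705/5⌋ = $11,741 → take SL $11,741. Book value $62,764.
Year 7: DB = ⌊$62,764 × 125%/10⌋ = $7,845; SL = ⌊$46,964/4⌋ = $11,741 → take SL $11,741. Book value $51,023.
Year 8: DB = ⌊$51,023 × 125%/10⌋ = $6,377; SL = ⌊$35,223/3⌋ = $11,741 → take SL $11,741. Book value $39,282.

$39,282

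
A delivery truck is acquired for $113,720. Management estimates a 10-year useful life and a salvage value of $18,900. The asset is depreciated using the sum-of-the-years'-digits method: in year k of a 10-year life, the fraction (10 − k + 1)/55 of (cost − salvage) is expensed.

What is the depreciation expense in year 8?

$5,172

Depreciable base = $113,720 − $18,900 = $94,820.
Sum of the years' digits = 10+9+8+7+6+5+4+3+2+1 = 55.
Year 1: $94,820 × 10/55 = $17,240. Book value $96,480.
Year 2: $94,820 × 9/55 = $15,516. Book value $80,964.
Year 3: $94,820 × 8/55 = $13,792. Book value $67,172.
Year 4: $94,820 × 7/55 = $12,068. Book value $55,104.
Year 5: $94,820 × 6/55 = $10,344. Book value $44,760.
Year 6: $94,820 × 5/55 = $8,620. Book value $36,140.
Year 7: $94,820 × 4/55 = $6,896. Book value $29,244.
Year 8: $94,820 × 3/55 = $5,172. Book value $24,072.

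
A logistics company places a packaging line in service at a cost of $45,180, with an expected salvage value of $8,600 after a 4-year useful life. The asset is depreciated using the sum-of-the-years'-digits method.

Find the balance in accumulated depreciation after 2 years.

$25,606

Depreciable base = $45,180 − $8,600 = $36,580.
Sum of the years' digits = 4+3+2+1 = 10.
Year 1: $36,580 × 4/10 = $14,632. Book value $30,548.
Year 2: $36,580 × 3/10 = $10,974. Book value $19,574.
Accumulated through year 2 = $45,180 − $19,574 = $25,606.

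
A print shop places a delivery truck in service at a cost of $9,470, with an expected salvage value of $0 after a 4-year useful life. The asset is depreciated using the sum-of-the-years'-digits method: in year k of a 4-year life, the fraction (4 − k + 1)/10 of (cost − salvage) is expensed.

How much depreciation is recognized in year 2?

Depreciable base = $9,470 − $0 = $9,470.
Sum of the years' digits = 4+3+2+1 = 10.
Year 1: $9,470 × 4/10 = $3,788. Book value $5,682.
Year 2: $9,470 × 3/10 = $2,841. Book value $2,841.

$2,841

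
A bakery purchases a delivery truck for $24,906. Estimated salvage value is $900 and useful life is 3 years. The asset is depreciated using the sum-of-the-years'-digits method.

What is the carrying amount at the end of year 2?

Depreciable base = $24,906 − $900 = $24,006.
Sum of the years' digits = 3+2+1 = 6.
Year 1: $24,006 × 3/6 = $12,003. Book value $12,903.
Year 2: $24,006 × 2/6 = $8,002. Book value $4,901.

$4,901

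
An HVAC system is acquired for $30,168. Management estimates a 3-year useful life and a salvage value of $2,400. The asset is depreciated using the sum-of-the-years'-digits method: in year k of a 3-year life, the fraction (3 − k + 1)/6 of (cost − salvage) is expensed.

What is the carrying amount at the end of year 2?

$7,028

Depreciable base = $30,168 − $2,400 = $27,768.
Sum of the years' digits = 3+2+1 = 6.
Year 1: $27,768 × 3/6 = $13,884. Book value $16,284.
Year 2: $27,768 × 2/6 = $9,256. Book value $7,028.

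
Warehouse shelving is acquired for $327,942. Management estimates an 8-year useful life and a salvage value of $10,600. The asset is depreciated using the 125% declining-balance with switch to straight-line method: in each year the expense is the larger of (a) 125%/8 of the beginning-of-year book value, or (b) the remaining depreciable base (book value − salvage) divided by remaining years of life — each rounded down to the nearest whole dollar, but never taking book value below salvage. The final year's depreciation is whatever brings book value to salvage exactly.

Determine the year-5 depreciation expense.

$37,145

Depreciable base = $327,942 − $10,600 = $317,342.
Year 1: DB = ⌊$327,942 × 125%/8⌋ = $51,240; SL = ⌊$317,342/8⌋ = $39,667 → take DB $51,240. Book value $276,702.
Year 2: DB = ⌊$276,702 × 125%/8⌋ = $43,234; SL = ⌊$266,102/7⌋ = $38,014 → take DB $43,234. Book value $233,468.
Year 3: DB = ⌊$233,468 × 125%/8⌋ = $36,479; SL = ⌊$222,868/6⌋ = $37,144 → take SL $37,144. Book value $196,324.
Year 4: DB = ⌊$196,324 × 125%/8⌋ = $30,675; SL = ⌊$185,724/5⌋ = $37,144 → take SL $37,144. Book value $159,180.
Year 5: DB = ⌊$159,180 × 125%/8⌋ = $24,871; SL = ⌊$148,580/4⌋ = $37,145 → take SL $37,145. Book value $122,035.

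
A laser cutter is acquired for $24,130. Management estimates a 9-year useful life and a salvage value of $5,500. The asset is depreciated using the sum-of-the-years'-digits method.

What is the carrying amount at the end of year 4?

Depreciable base = $24,130 − $5,500 = $18,630.
Sum of the years' digits = 9+8+7+6+5+4+3+2+1 = 45.
Year 1: $18,630 × 9/45 = $3,726. Book value $20,404.
Year 2: $18,630 × 8/45 = $3,312. Book value $17,092.
Year 3: $18,630 × 7/45 = $2,898. Book value $14,194.
Year 4: $18,630 × 6/45 = $2,484. Book value $11,710.

$11,710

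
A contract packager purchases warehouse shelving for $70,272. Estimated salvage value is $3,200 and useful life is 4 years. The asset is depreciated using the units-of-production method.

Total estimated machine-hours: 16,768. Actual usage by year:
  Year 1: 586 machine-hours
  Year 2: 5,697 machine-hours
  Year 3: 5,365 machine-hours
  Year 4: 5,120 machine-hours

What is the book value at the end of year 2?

$45,140

Depreciable base = $70,272 − $3,200 = $67,072.
Rate = $67,072 / 16,768 machine-hours = $4 per machine-hour.
Year 1: 586 × $4 = $2,344. Book value $67,928.
Year 2: 5,697 × $4 = $22,788. Book value $45,140.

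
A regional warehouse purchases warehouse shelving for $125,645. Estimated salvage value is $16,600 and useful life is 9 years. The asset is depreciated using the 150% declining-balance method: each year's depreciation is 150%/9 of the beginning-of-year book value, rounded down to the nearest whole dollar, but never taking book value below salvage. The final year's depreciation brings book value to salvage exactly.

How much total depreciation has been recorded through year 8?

Depreciable base = $125,645 − $16,600 = $109,045.
Year 1: ⌊$125,645 × 150%/9⌋ = $20,940. Book value $104,705.
Year 2: ⌊$104,705 × 150%/9⌋ = $17,450. Book value $87,255.
Year 3: ⌊$87,255 × 150%/9⌋ = $14,542. Book value $72,713.
Year 4: ⌊$72,713 × 150%/9⌋ = $12,118. Book value $60,595.
Year 5: ⌊$60,595 × 150%/9⌋ = $10,099. Book value $50,496.
Year 6: ⌊$50,496 × 150%/9⌋ = $8,416. Book value $42,080.
Year 7: ⌊$42,080 × 150%/9⌋ = $7,013. Book value $35,067.
Year 8: ⌊$35,067 × 150%/9⌋ = $5,844. Book value $29,223.
Accumulated through year 8 = $125,645 − $29,223 = $96,422.

$96,422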